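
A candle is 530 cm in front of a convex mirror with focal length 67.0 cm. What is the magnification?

For a convex mirror, f = -67.0 cm.
1/d_i = 1/f − 1/d_o = 1/(-67.00) − 1/(530) = -0.01681, so d_i = -59.48 cm.
m = −d_i/d_o = −(-59.48)/(530) = +0.112.
The image is virtual, upright and reduced, behind the mirror.

m = +0.112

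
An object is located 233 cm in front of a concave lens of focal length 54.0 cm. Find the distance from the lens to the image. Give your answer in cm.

For a concave lens, f = -54.0 cm.
Lens equation: 1/s_i = 1/f − 1/s_o = 1/(-54.00) − 1/(233) = -0.01852 − 0.004292 = -0.02281, so s_i = -43.8 cm.
The image is virtual, upright and reduced, on the same side as the object.

43.8 cm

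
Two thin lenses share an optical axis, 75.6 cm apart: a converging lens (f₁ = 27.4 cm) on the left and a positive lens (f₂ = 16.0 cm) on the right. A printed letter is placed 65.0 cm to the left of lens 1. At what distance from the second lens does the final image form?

Lens 1: 1/d_i1 = 1/f₁ − 1/d_o1 = 1/(27.4) − 1/(65.0) = 0.02111, so d_i1 = 47.37 cm.
The intermediate image is 47.37 cm to the right of lens 1, which is 75.6 − (47.37) = 28.23 cm to the left of lens 2, so d_o2 = +28.23 cm.
Lens 2: 1/d_i2 = 1/f₂ − 1/d_o2 = 1/(16.0) − 1/(28.23) = 0.02708, so d_i2 = 36.9 cm.
The final image is real, 36.9 cm to the right of lens 2 (overall magnification ≈ 0.95).

36.9 cm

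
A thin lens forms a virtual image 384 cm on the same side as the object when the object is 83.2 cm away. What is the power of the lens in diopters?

Virtual image ⇒ d_i = −384 cm.
1/f = 1/d_o + 1/d_i = 1/(83.2) + 1/(-384) = 0.009415 cm⁻¹.
f = 106.2 cm = 1.062 m, so P = 1/f = +0.942 D.

P = +0.942 D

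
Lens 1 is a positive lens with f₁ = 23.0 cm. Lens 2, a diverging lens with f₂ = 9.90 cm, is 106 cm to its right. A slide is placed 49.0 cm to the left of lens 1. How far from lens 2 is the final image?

Lens 1: 1/d_i1 = 1/f₁ − 1/d_o1 = 1/(23.0) − 1/(49.0) = 0.02307, so d_i1 = 43.35 cm.
The intermediate image is 43.35 cm to the right of lens 1, which is 106 − (43.35) = 62.65 cm to the left of lens 2, so d_o2 = +62.65 cm.
Lens 2 is diverging, so f₂ = −9.90 cm.
Lens 2: 1/d_i2 = 1/f₂ − 1/d_o2 = 1/(-9.90) − 1/(62.65) = -0.1170, so d_i2 = -8.55 cm.
The final image is virtual, 8.55 cm to the left of lens 2 (overall magnification ≈ -0.12).

8.55 cm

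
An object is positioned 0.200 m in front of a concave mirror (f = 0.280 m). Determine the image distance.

0.700 m

Mirror equation: 1/s_i = 1/f − 1/s_o = 1/(0.2800) − 1/(0.200) = 3.571 − 5.000 = -1.429, so s_i = -0.700 m.
The image is virtual, upright and enlarged, behind the mirror.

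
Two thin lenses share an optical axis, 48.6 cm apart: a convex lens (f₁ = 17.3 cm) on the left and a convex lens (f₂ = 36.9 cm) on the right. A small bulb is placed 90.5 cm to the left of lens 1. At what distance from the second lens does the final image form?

104 cm

Lens 1: 1/d_i1 = 1/f₁ − 1/d_o1 = 1/(17.3) − 1/(90.5) = 0.04675, so d_i1 = 21.39 cm.
The intermediate image is 21.39 cm to the right of lens 1, which is 48.6 − (21.39) = 27.21 cm to the left of lens 2, so d_o2 = +27.21 cm.
Lens 2: 1/d_i2 = 1/f₂ − 1/d_o2 = 1/(36.9) − 1/(27.21) = -0.009651, so d_i2 = -104 cm.
The final image is virtual, 104 cm to the left of lens 2 (overall magnification ≈ -0.90).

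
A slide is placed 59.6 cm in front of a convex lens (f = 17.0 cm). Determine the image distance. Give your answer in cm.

Thin-lens equation: 1/v = 1/f − 1/u = 1/(17.00) − 1/(59.6) = 0.05882 − 0.01678 = 0.04205, so v = 23.8 cm.
The image is real, inverted and reduced, on the far side of the lens.

23.8 cm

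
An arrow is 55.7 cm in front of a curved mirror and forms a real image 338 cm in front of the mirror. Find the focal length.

Real image ⇒ d_i = +338 cm.
1/f = 1/d_o + 1/d_i = 1/(55.7) + 1/(338) = 0.02091, so f = 47.8 cm.
Since f is positive, the curved mirror is concave.

f = 47.8 cm (concave)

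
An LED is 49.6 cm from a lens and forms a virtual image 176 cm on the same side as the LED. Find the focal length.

Virtual image ⇒ d_i = −176 cm.
1/f = 1/d_o + 1/d_i = 1/(49.6) + 1/(-176) = 0.01448, so f = 69.1 cm.
Since f is positive, the lens is converging.

f = 69.1 cm (converging)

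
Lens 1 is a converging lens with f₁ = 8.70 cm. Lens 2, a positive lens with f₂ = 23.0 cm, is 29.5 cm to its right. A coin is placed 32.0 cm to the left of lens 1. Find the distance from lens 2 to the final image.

Lens 1: 1/d_i1 = 1/f₁ − 1/d_o1 = 1/(8.70) − 1/(32.0) = 0.08369, so d_i1 = 11.95 cm.
The intermediate image is 11.95 cm to the right of lens 1, which is 29.5 − (11.95) = 17.55 cm to the left of lens 2, so d_o2 = +17.55 cm.
Lens 2: 1/d_i2 = 1/f₂ − 1/d_o2 = 1/(23.0) − 1/(17.55) = -0.01350, so d_i2 = -74.1 cm.
The final image is virtual, 74.1 cm to the left of lens 2 (overall magnification ≈ -1.6).

74.1 cm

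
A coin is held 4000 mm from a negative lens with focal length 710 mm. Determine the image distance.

603 mm

For a negative lens, f = -710 mm.
Lens equation: 1/v = 1/f − 1/u = 1/(-710.0) − 1/(4000) = -0.001408 − 0.0002500 = -0.001658, so v = -603 mm.
The image is virtual, upright and reduced, on the same side as the object.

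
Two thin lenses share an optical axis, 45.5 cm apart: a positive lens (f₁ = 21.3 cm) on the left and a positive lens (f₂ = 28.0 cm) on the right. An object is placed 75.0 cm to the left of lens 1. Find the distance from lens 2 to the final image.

Lens 1: 1/d_i1 = 1/f₁ − 1/d_o1 = 1/(21.3) − 1/(75.0) = 0.03362, so d_i1 = 29.75 cm.
The intermediate image is 29.75 cm to the right of lens 1, which is 45.5 − (29.75) = 15.75 cm to the left of lens 2, so d_o2 = +15.75 cm.
Lens 2: 1/d_i2 = 1/f₂ − 1/d_o2 = 1/(28.0) − 1/(15.75) = -0.02778, so d_i2 = -36.0 cm.
The final image is virtual, 36.0 cm to the left of lens 2 (overall magnification ≈ -0.91).

36.0 cm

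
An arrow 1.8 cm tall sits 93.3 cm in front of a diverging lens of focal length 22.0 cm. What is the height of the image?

0.343 cm

For a diverging lens, f = -22.0 cm.
1/d_i = 1/f − 1/d_o = 1/(-22.00) − 1/(93.3) = -0.05617, so d_i = -17.80 cm.
m = −d_i/d_o = +0.1908.
|h_i| = |m|·h_o = 0.1908 × 1.8 = 0.343 cm. The image is virtual, upright and reduced, on the same side as the object.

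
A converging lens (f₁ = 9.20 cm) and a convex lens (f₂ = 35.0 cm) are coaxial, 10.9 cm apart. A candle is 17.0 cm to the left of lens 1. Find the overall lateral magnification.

m = -0.935

Lens 1: 1/d_i1 = 1/(9.20) − 1/(17.0) = 0.04987, so d_i1 = 20.05 cm; m₁ = −d_i1/d_o1 = -1.179.
d_o2 = 10.9 − (20.05) = -9.150 cm (virtual object).
Lens 2: 1/d_i2 = 1/(35.0) − 1/(-9.150) = 0.1379, so d_i2 = 7.254 cm; m₂ = −d_i2/d_o2 = +0.7928.
m = m₁·m₂ = (-1.179)(+0.7928) = -0.935.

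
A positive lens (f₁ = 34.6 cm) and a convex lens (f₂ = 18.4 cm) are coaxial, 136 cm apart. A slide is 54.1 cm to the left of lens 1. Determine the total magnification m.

m = +1.51

Lens 1: 1/d_i1 = 1/(34.6) − 1/(54.1) = 0.01042, so d_i1 = 95.99 cm; m₁ = −d_i1/d_o1 = -1.774.
d_o2 = 136 − (95.99) = 40.01 cm.
Lens 2: 1/d_i2 = 1/(18.4) − 1/(40.01) = 0.02935, so d_i2 = 34.07 cm; m₂ = −d_i2/d_o2 = -0.8515.
m = m₁·m₂ = (-1.774)(-0.8515) = +1.51.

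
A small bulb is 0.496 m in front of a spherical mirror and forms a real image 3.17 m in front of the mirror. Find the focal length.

Real image ⇒ d_i = +3.17 m.
1/f = 1/d_o + 1/d_i = 1/(0.496) + 1/(3.17) = 2.332, so f = 0.429 m.
Since f is positive, the spherical mirror is concave.

f = 0.429 m (concave)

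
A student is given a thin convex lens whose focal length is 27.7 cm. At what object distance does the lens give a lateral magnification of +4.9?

m = −d_i/d_o ⇒ d_i = −m·d_o.
1/f = 1/d_o + 1/d_i = 1/d_o − 1/(m·d_o) = (1 − 1/m)/d_o, so d_o = f(1 − 1/m) = (27.70)(1 − 1/(+4.9)) = 22.0 cm.

22.0 cm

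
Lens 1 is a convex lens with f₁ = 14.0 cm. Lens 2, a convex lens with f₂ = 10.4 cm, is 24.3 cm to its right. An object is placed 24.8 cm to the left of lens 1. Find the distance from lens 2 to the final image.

Lens 1: 1/d_i1 = 1/f₁ − 1/d_o1 = 1/(14.0) − 1/(24.8) = 0.03111, so d_i1 = 32.15 cm.
The intermediate image is 32.15 cm to the right of lens 1, which lies 7.850 cm to the right of lens 2 — a virtual object — so d_o2 = −7.850 cm.
Lens 2: 1/d_i2 = 1/f₂ − 1/d_o2 = 1/(10.4) − 1/(-7.850) = 0.2235, so d_i2 = 4.47 cm.
The final image is real, 4.47 cm to the right of lens 2 (overall magnification ≈ -0.74).

4.47 cm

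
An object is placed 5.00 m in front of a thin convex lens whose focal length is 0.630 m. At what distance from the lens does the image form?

Thin-lens equation: 1/s_i = 1/f − 1/s_o = 1/(0.6300) − 1/(5.00) = 1.587 − 0.2000 = 1.387, so s_i = 0.721 m.
The image is real, inverted and reduced, on the far side of the lens.

0.721 m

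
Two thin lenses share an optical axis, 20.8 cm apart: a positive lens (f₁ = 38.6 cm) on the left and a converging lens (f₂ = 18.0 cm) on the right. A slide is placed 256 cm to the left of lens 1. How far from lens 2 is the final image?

10.4 cm

Lens 1: 1/d_i1 = 1/f₁ − 1/d_o1 = 1/(38.6) − 1/(256) = 0.02200, so d_i1 = 45.45 cm.
The intermediate image is 45.45 cm to the right of lens 1, which lies 24.65 cm to the right of lens 2 — a virtual object — so d_o2 = −24.65 cm.
Lens 2: 1/d_i2 = 1/f₂ − 1/d_o2 = 1/(18.0) − 1/(-24.65) = 0.09612, so d_i2 = 10.4 cm.
The final image is real, 10.4 cm to the right of lens 2 (overall magnification ≈ -0.075).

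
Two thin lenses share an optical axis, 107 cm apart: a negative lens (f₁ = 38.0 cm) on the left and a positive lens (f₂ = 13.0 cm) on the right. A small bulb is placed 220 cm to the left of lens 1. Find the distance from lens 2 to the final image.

Lens 1 is diverging, so f₁ = −38.0 cm.
Lens 1: 1/d_i1 = 1/f₁ − 1/d_o1 = 1/(-38.0) − 1/(220) = -0.03086, so d_i1 = -32.40 cm.
The intermediate image is 32.40 cm to the left of lens 1 (virtual), which is 107 − (-32.40) = 139.4 cm to the left of lens 2, so d_o2 = +139.4 cm.
Lens 2: 1/d_i2 = 1/f₂ − 1/d_o2 = 1/(13.0) − 1/(139.4) = 0.06975, so d_i2 = 14.3 cm.
The final image is real, 14.3 cm to the right of lens 2 (overall magnification ≈ -0.015).

14.3 cm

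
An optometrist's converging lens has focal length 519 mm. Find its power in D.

f = 51.9 cm = 0.519 m.
P = 1/f = 1/(0.519 m) = +1.93 D.

P = +1.93 D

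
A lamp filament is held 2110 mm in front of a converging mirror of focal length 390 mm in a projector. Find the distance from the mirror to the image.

478 mm

Mirror equation: 1/q = 1/f − 1/p = 1/(390.0) − 1/(2110) = 0.002564 − 0.0004739 = 0.002090, so q = 478 mm.
The image is real, inverted and reduced, in front of the mirror.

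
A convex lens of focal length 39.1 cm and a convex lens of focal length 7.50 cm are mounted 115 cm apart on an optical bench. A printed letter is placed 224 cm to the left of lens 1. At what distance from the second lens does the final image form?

Lens 1: 1/d_i1 = 1/f₁ − 1/d_o1 = 1/(39.1) − 1/(224) = 0.02111, so d_i1 = 47.37 cm.
The intermediate image is 47.37 cm to the right of lens 1, which is 115 − (47.37) = 67.63 cm to the left of lens 2, so d_o2 = +67.63 cm.
Lens 2: 1/d_i2 = 1/f₂ − 1/d_o2 = 1/(7.50) − 1/(67.63) = 0.1185, so d_i2 = 8.44 cm.
The final image is real, 8.44 cm to the right of lens 2 (overall magnification ≈ 0.026).

8.44 cm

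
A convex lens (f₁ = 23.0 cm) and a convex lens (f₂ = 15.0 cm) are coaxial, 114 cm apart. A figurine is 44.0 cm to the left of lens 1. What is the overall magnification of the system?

m = +0.323

Lens 1: 1/d_i1 = 1/(23.0) − 1/(44.0) = 0.02075, so d_i1 = 48.19 cm; m₁ = −d_i1/d_o1 = -1.095.
d_o2 = 114 − (48.19) = 65.81 cm.
Lens 2: 1/d_i2 = 1/(15.0) − 1/(65.81) = 0.05147, so d_i2 = 19.43 cm; m₂ = −d_i2/d_o2 = -0.2952.
m = m₁·m₂ = (-1.095)(-0.2952) = +0.323.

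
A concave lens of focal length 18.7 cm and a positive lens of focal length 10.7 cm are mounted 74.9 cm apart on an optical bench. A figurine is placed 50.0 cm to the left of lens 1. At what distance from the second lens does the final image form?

12.2 cm

Lens 1 is diverging, so f₁ = −18.7 cm.
Lens 1: 1/d_i1 = 1/f₁ − 1/d_o1 = 1/(-18.7) − 1/(50.0) = -0.07348, so d_i1 = -13.61 cm.
The intermediate image is 13.61 cm to the left of lens 1 (virtual), which is 74.9 − (-13.61) = 88.51 cm to the left of lens 2, so d_o2 = +88.51 cm.
Lens 2: 1/d_i2 = 1/f₂ − 1/d_o2 = 1/(10.7) − 1/(88.51) = 0.08216, so d_i2 = 12.2 cm.
The final image is real, 12.2 cm to the right of lens 2 (overall magnification ≈ -0.037).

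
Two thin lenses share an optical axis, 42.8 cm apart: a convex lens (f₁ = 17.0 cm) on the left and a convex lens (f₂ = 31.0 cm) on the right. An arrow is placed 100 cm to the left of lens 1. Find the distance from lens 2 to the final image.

79.7 cm

Lens 1: 1/d_i1 = 1/f₁ − 1/d_o1 = 1/(17.0) − 1/(100) = 0.04882, so d_i1 = 20.48 cm.
The intermediate image is 20.48 cm to the right of lens 1, which is 42.8 − (20.48) = 22.32 cm to the left of lens 2, so d_o2 = +22.32 cm.
Lens 2: 1/d_i2 = 1/f₂ − 1/d_o2 = 1/(31.0) − 1/(22.32) = -0.01254, so d_i2 = -79.7 cm.
The final image is virtual, 79.7 cm to the left of lens 2 (overall magnification ≈ -0.73).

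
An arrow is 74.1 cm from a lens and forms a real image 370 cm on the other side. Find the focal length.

Real image ⇒ d_i = +370 cm.
1/f = 1/d_o + 1/d_i = 1/(74.1) + 1/(370) = 0.01620, so f = 61.7 cm.
Since f is positive, the lens is converging.

f = 61.7 cm (converging)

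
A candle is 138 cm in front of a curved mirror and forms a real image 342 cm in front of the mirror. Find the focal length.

Real image ⇒ d_i = +342 cm.
1/f = 1/d_o + 1/d_i = 1/(138) + 1/(342) = 0.01017, so f = 98.3 cm.
Since f is positive, the curved mirror is concave.

f = 98.3 cm (concave)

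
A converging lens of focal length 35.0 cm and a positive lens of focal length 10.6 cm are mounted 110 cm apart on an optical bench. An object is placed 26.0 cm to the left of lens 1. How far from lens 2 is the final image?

11.2 cm

Lens 1: 1/d_i1 = 1/f₁ − 1/d_o1 = 1/(35.0) − 1/(26.0) = -0.009890, so d_i1 = -101.1 cm.
The intermediate image is 101.1 cm to the left of lens 1 (virtual), which is 110 − (-101.1) = 211.1 cm to the left of lens 2, so d_o2 = +211.1 cm.
Lens 2: 1/d_i2 = 1/f₂ − 1/d_o2 = 1/(10.6) − 1/(211.1) = 0.08960, so d_i2 = 11.2 cm.
The final image is real, 11.2 cm to the right of lens 2 (overall magnification ≈ -0.21).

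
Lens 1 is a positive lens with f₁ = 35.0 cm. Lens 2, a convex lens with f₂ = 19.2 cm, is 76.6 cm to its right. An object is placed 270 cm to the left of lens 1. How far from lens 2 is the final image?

Lens 1: 1/d_i1 = 1/f₁ − 1/d_o1 = 1/(35.0) − 1/(270) = 0.02487, so d_i1 = 40.21 cm.
The intermediate image is 40.21 cm to the right of lens 1, which is 76.6 − (40.21) = 36.39 cm to the left of lens 2, so d_o2 = +36.39 cm.
Lens 2: 1/d_i2 = 1/f₂ − 1/d_o2 = 1/(19.2) − 1/(36.39) = 0.02460, so d_i2 = 40.6 cm.
The final image is real, 40.6 cm to the right of lens 2 (overall magnification ≈ 0.17).

40.6 cm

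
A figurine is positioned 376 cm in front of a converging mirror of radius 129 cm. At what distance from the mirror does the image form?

77.9 cm

f = R/2 = 129/2 = 64.50 cm.
Mirror equation: 1/d_i = 1/f − 1/d_o = 1/(64.50) − 1/(376) = 0.01550 − 0.002660 = 0.01284, so d_i = 77.9 cm.
The image is real, inverted and reduced, in front of the mirror.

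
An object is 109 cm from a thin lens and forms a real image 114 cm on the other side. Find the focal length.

Real image ⇒ d_i = +114 cm.
1/f = 1/d_o + 1/d_i = 1/(109) + 1/(114) = 0.01795, so f = 55.7 cm.
Since f is positive, the thin lens is converging.

f = 55.7 cm (converging)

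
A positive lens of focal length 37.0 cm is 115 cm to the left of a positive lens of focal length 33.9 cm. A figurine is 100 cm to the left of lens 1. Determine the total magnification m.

m = +0.890

Lens 1: 1/d_i1 = 1/(37.0) − 1/(100) = 0.01703, so d_i1 = 58.73 cm; m₁ = −d_i1/d_o1 = -0.5873.
d_o2 = 115 − (58.73) = 56.27 cm.
Lens 2: 1/d_i2 = 1/(33.9) − 1/(56.27) = 0.01173, so d_i2 = 85.27 cm; m₂ = −d_i2/d_o2 = -1.515.
m = m₁·m₂ = (-0.5873)(-1.515) = +0.890.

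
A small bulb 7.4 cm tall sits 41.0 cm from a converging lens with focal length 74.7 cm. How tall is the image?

1/d_i = 1/f − 1/d_o = 1/(74.70) − 1/(41.0) = -0.01100, so d_i = -90.88 cm.
m = −d_i/d_o = +2.217.
|h_i| = |m|·h_o = 2.217 × 7.4 = 16.4 cm. The image is virtual, upright and enlarged, on the same side as the object.

16.4 cm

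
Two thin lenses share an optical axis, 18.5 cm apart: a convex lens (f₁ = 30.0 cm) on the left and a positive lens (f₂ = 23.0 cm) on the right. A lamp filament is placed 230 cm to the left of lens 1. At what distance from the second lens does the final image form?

Lens 1: 1/d_i1 = 1/f₁ − 1/d_o1 = 1/(30.0) − 1/(230) = 0.02899, so d_i1 = 34.50 cm.
The intermediate image is 34.50 cm to the right of lens 1, which lies 16.00 cm to the right of lens 2 — a virtual object — so d_o2 = −16.00 cm.
Lens 2: 1/d_i2 = 1/f₂ − 1/d_o2 = 1/(23.0) − 1/(-16.00) = 0.1060, so d_i2 = 9.44 cm.
The final image is real, 9.44 cm to the right of lens 2 (overall magnification ≈ -0.088).

9.44 cm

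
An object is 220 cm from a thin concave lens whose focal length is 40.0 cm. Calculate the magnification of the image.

m = +0.154

For a concave lens, f = -40.0 cm.
1/d_i = 1/f − 1/d_o = 1/(-40.00) − 1/(220) = -0.02955, so d_i = -33.85 cm.
m = −d_i/d_o = −(-33.85)/(220) = +0.154.
The image is virtual, upright and reduced, on the same side as the object.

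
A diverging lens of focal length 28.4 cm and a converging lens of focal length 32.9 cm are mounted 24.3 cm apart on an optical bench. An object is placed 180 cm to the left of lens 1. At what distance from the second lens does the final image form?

Lens 1 is diverging, so f₁ = −28.4 cm.
Lens 1: 1/d_i1 = 1/f₁ − 1/d_o1 = 1/(-28.4) − 1/(180) = -0.04077, so d_i1 = -24.53 cm.
The intermediate image is 24.53 cm to the left of lens 1 (virtual), which is 24.3 − (-24.53) = 48.83 cm to the left of lens 2, so d_o2 = +48.83 cm.
Lens 2: 1/d_i2 = 1/f₂ − 1/d_o2 = 1/(32.9) − 1/(48.83) = 0.009916, so d_i2 = 101 cm.
The final image is real, 101 cm to the right of lens 2 (overall magnification ≈ -0.28).

101 cm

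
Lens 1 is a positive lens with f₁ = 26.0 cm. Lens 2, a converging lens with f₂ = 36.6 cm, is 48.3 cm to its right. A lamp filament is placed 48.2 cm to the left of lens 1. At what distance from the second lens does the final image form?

Lens 1: 1/d_i1 = 1/f₁ − 1/d_o1 = 1/(26.0) − 1/(48.2) = 0.01771, so d_i1 = 56.45 cm.
The intermediate image is 56.45 cm to the right of lens 1, which lies 8.150 cm to the right of lens 2 — a virtual object — so d_o2 = −8.150 cm.
Lens 2: 1/d_i2 = 1/f₂ − 1/d_o2 = 1/(36.6) − 1/(-8.150) = 0.1500, so d_i2 = 6.67 cm.
The final image is real, 6.67 cm to the right of lens 2 (overall magnification ≈ -0.96).

6.67 cm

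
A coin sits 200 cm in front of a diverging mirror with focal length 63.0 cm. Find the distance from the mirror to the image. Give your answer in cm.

For a diverging mirror, f = -63.0 cm.
Mirror equation: 1/d_i = 1/f − 1/d_o = 1/(-63.00) − 1/(200) = -0.01587 − 0.005000 = -0.02087, so d_i = -47.9 cm.
The image is virtual, upright and reduced, behind the mirror.

47.9 cm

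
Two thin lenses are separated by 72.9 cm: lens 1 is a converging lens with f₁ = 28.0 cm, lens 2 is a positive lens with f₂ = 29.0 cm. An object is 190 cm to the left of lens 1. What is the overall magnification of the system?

m = +0.453

Lens 1: 1/d_i1 = 1/(28.0) − 1/(190) = 0.03045, so d_i1 = 32.84 cm; m₁ = −d_i1/d_o1 = -0.1728.
d_o2 = 72.9 − (32.84) = 40.06 cm.
Lens 2: 1/d_i2 = 1/(29.0) − 1/(40.06) = 0.009520, so d_i2 = 105.0 cm; m₂ = −d_i2/d_o2 = -2.622.
m = m₁·m₂ = (-0.1728)(-2.622) = +0.453.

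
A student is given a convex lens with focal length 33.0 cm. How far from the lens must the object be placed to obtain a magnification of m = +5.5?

m = −d_i/d_o ⇒ d_i = −m·d_o.
1/f = 1/d_o + 1/d_i = 1/d_o − 1/(m·d_o) = (1 − 1/m)/d_o, so d_o = f(1 − 1/m) = (33.00)(1 − 1/(+5.5)) = 27.0 cm.

27.0 cm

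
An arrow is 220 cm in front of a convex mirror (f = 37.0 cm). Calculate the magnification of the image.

m = +0.144

For a convex mirror, f = -37.0 cm.
1/d_i = 1/f − 1/d_o = 1/(-37.00) − 1/(220) = -0.03157, so d_i = -31.67 cm.
m = −d_i/d_o = −(-31.67)/(220) = +0.144.
The image is virtual, upright and reduced, behind the mirror.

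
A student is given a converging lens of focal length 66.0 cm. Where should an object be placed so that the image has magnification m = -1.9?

101 cm

m = −d_i/d_o ⇒ d_i = −m·d_o.
1/f = 1/d_o + 1/d_i = 1/d_o − 1/(m·d_o) = (1 − 1/m)/d_o, so d_o = f(1 − 1/m) = (66.00)(1 − 1/(-1.9)) = 101 cm.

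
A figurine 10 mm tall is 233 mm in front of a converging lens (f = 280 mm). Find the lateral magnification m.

m = +5.96

1/d_i = 1/f − 1/d_o = 1/(280.0) − 1/(233) = -0.0007204, so d_i = -1388 mm.
m = −d_i/d_o = −(-1388)/(233) = +5.96.
The image is virtual, upright and enlarged, on the same side as the object.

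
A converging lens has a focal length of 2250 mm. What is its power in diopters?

P = +0.444 D

f = 225 cm = 2.25 m.
P = 1/f = 1/(2.25 m) = +0.444 D.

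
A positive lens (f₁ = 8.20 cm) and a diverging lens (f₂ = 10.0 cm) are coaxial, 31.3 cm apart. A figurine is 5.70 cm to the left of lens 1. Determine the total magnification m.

Lens 1: 1/d_i1 = 1/(8.20) − 1/(5.70) = -0.05349, so d_i1 = -18.70 cm; m₁ = −d_i1/d_o1 = +3.281.
d_o2 = 31.3 − (-18.70) = 50.00 cm.
f₂ = −10.0 cm (diverging).
Lens 2: 1/d_i2 = 1/(-10.0) − 1/(50.00) = -0.1200, so d_i2 = -8.333 cm; m₂ = −d_i2/d_o2 = +0.1667.
m = m₁·m₂ = (+3.281)(+0.1667) = +0.547.

m = +0.547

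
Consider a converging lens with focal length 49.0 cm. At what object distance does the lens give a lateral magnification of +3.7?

35.8 cm

m = −d_i/d_o ⇒ d_i = −m·d_o.
1/f = 1/d_o + 1/d_i = 1/d_o − 1/(m·d_o) = (1 − 1/m)/d_o, so d_o = f(1 − 1/m) = (49.00)(1 − 1/(+3.7)) = 35.8 cm.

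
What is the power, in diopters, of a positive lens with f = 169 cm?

P = +0.592 D

f = 169 cm = 1.69 m.
P = 1/f = 1/(1.69 m) = +0.592 D.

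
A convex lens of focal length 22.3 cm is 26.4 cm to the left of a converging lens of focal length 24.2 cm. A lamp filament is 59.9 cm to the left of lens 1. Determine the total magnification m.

Lens 1: 1/d_i1 = 1/(22.3) − 1/(59.9) = 0.02815, so d_i1 = 35.53 cm; m₁ = −d_i1/d_o1 = -0.5932.
d_o2 = 26.4 − (35.53) = -9.130 cm (virtual object).
Lens 2: 1/d_i2 = 1/(24.2) − 1/(-9.130) = 0.1509, so d_i2 = 6.629 cm; m₂ = −d_i2/d_o2 = +0.7261.
m = m₁·m₂ = (-0.5932)(+0.7261) = -0.431.

m = -0.431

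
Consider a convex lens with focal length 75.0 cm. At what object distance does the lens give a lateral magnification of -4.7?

91.0 cm

m = −d_i/d_o ⇒ d_i = −m·d_o.
1/f = 1/d_o + 1/d_i = 1/d_o − 1/(m·d_o) = (1 − 1/m)/d_o, so d_o = f(1 − 1/m) = (75.00)(1 − 1/(-4.7)) = 91.0 cm.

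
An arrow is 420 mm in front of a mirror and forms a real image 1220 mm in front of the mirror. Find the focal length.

Real image ⇒ d_i = +1220 mm.
1/f = 1/d_o + 1/d_i = 1/(420) + 1/(1220) = 0.003201, so f = 312 mm.
Since f is positive, the mirror is concave.

f = 312 mm (concave)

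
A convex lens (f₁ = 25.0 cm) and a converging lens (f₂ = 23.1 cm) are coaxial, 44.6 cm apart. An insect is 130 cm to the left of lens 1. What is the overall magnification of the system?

Lens 1: 1/d_i1 = 1/(25.0) − 1/(130) = 0.03231, so d_i1 = 30.95 cm; m₁ = −d_i1/d_o1 = -0.2381.
d_o2 = 44.6 − (30.95) = 13.65 cm.
Lens 2: 1/d_i2 = 1/(23.1) − 1/(13.65) = -0.02997, so d_i2 = -33.37 cm; m₂ = −d_i2/d_o2 = +2.444.
m = m₁·m₂ = (-0.2381)(+2.444) = -0.582.

m = -0.582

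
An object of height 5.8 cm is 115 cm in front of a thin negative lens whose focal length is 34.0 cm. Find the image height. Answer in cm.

For a negative lens, f = -34.0 cm.
1/d_i = 1/f − 1/d_o = 1/(-34.00) − 1/(115) = -0.03811, so d_i = -26.24 cm.
m = −d_i/d_o = +0.2282.
|h_i| = |m|·h_o = 0.2282 × 5.8 = 1.32 cm. The image is virtual, upright and reduced, on the same side as the object.

1.32 cm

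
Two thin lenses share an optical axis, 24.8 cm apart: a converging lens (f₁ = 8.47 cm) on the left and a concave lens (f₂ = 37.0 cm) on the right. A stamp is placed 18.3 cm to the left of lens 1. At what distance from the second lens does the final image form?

7.26 cm

Lens 1: 1/d_i1 = 1/f₁ − 1/d_o1 = 1/(8.47) − 1/(18.3) = 0.06342, so d_i1 = 15.77 cm.
The intermediate image is 15.77 cm to the right of lens 1, which is 24.8 − (15.77) = 9.030 cm to the left of lens 2, so d_o2 = +9.030 cm.
Lens 2 is diverging, so f₂ = −37.0 cm.
Lens 2: 1/d_i2 = 1/f₂ − 1/d_o2 = 1/(-37.0) − 1/(9.030) = -0.1378, so d_i2 = -7.26 cm.
The final image is virtual, 7.26 cm to the left of lens 2 (overall magnification ≈ -0.69).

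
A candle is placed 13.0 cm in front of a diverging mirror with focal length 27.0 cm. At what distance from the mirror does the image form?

For a diverging mirror, f = -27.0 cm.
Mirror equation: 1/q = 1/f − 1/p = 1/(-27.00) − 1/(13.0) = -0.03704 − 0.07692 = -0.1140, so q = -8.78 cm.
The image is virtual, upright and reduced, behind the mirror.

8.78 cm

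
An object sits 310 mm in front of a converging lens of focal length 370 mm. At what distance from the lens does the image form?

Thin-lens equation: 1/s_i = 1/f − 1/s_o = 1/(370.0) − 1/(310) = 0.002703 − 0.003226 = -0.0005231, so s_i = -1910 mm.
The image is virtual, upright and enlarged, on the same side as the object.

1910 mm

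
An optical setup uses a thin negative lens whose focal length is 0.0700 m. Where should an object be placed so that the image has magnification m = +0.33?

For a negative lens, f = -0.0700 m.
m = −d_i/d_o ⇒ d_i = −m·d_o.
1/f = 1/d_o + 1/d_i = 1/d_o − 1/(m·d_o) = (1 − 1/m)/d_o, so d_o = f(1 − 1/m) = (-0.07000)(1 − 1/(+0.33)) = 0.142 m.

0.142 m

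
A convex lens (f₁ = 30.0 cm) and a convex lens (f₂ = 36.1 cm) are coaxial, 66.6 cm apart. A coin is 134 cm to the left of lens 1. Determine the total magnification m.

Lens 1: 1/d_i1 = 1/(30.0) − 1/(134) = 0.02587, so d_i1 = 38.65 cm; m₁ = −d_i1/d_o1 = -0.2884.
d_o2 = 66.6 − (38.65) = 27.95 cm.
Lens 2: 1/d_i2 = 1/(36.1) − 1/(27.95) = -0.008077, so d_i2 = -123.8 cm; m₂ = −d_i2/d_o2 = +4.429.
m = m₁·m₂ = (-0.2884)(+4.429) = -1.28.

m = -1.28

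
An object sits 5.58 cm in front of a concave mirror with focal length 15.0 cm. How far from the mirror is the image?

8.89 cm

Mirror equation: 1/q = 1/f − 1/p = 1/(15.00) − 1/(5.58) = 0.06667 − 0.1792 = -0.1125, so q = -8.89 cm.
The image is virtual, upright and enlarged, behind the mirror.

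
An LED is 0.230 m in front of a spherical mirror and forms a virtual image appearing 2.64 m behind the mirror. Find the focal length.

Virtual image ⇒ d_i = −2.64 m.
1/f = 1/d_o + 1/d_i = 1/(0.230) + 1/(-2.64) = 3.969, so f = 0.252 m.
Since f is positive, the spherical mirror is concave.

f = 0.252 m (concave)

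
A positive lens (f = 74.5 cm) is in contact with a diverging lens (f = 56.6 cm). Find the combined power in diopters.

P = -0.425 D

P₁ = 1/f₁ = 1/(0.745 m) = +1.342 D; P₂ = 1/f₂ = 1/(-0.566 m) = -1.767 D.
For thin lenses in contact, P = P₁ + P₂ = (+1.342) + (-1.767) = -0.425 D.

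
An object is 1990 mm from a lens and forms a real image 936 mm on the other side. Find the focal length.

f = 637 mm (converging)

Real image ⇒ d_i = +936 mm.
1/f = 1/d_o + 1/d_i = 1/(1990) + 1/(936) = 0.001571, so f = 637 mm.
Since f is positive, the lens is converging.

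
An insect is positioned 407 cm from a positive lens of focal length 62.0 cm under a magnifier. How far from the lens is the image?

Thin-lens equation: 1/s_i = 1/f − 1/s_o = 1/(62.00) − 1/(407) = 0.01613 − 0.002457 = 0.01367, so s_i = 73.1 cm.
The image is real, inverted and reduced, on the far side of the lens.

73.1 cm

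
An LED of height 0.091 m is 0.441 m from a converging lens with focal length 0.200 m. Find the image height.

0.0755 m

1/d_i = 1/f − 1/d_o = 1/(0.2000) − 1/(0.441) = 2.732, so d_i = 0.3660 m.
m = −d_i/d_o = -0.8299.
|h_i| = |m|·h_o = 0.8299 × 0.091 = 0.0755 m. The image is real, inverted and reduced, on the far side of the lens.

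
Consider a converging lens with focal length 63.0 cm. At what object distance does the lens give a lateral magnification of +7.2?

m = −d_i/d_o ⇒ d_i = −m·d_o.
1/f = 1/d_o + 1/d_i = 1/d_o − 1/(m·d_o) = (1 − 1/m)/d_o, so d_o = f(1 − 1/m) = (63.00)(1 − 1/(+7.2)) = 54.2 cm.

54.2 cm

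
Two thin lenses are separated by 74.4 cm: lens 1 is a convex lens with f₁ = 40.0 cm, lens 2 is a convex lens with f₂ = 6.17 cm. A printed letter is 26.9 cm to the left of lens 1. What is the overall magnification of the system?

Lens 1: 1/d_i1 = 1/(40.0) − 1/(26.9) = -0.01217, so d_i1 = -82.14 cm; m₁ = −d_i1/d_o1 = +3.054.
d_o2 = 74.4 − (-82.14) = 156.5 cm.
Lens 2: 1/d_i2 = 1/(6.17) − 1/(156.5) = 0.1557, so d_i2 = 6.423 cm; m₂ = −d_i2/d_o2 = -0.04104.
m = m₁·m₂ = (+3.054)(-0.04104) = -0.125.

m = -0.125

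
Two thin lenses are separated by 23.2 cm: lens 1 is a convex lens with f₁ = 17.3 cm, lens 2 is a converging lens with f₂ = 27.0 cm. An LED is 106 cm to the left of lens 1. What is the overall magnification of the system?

Lens 1: 1/d_i1 = 1/(17.3) − 1/(106) = 0.04837, so d_i1 = 20.67 cm; m₁ = −d_i1/d_o1 = -0.1950.
d_o2 = 23.2 − (20.67) = 2.530 cm.
Lens 2: 1/d_i2 = 1/(27.0) − 1/(2.530) = -0.3582, so d_i2 = -2.792 cm; m₂ = −d_i2/d_o2 = +1.103.
m = m₁·m₂ = (-0.1950)(+1.103) = -0.215.

m = -0.215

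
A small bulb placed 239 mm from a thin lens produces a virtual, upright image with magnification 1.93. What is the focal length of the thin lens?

f = 496 mm (converging)

m = −d_i/d_o ⇒ d_i = −m·d_o = −(+1.93)·(239) = -461.3 mm.
1/f = 1/d_o + 1/d_i = 1/(239) + 1/(-461.3) = 0.002016, so f = 496 mm.
Since f is positive, the thin lens is converging.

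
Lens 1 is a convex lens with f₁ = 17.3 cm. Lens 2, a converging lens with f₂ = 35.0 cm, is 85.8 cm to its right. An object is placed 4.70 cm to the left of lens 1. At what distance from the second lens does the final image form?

Lens 1: 1/d_i1 = 1/f₁ − 1/d_o1 = 1/(17.3) − 1/(4.70) = -0.1550, so d_i1 = -6.453 cm.
The intermediate image is 6.453 cm to the left of lens 1 (virtual), which is 85.8 − (-6.453) = 92.25 cm to the left of lens 2, so d_o2 = +92.25 cm.
Lens 2: 1/d_i2 = 1/f₂ − 1/d_o2 = 1/(35.0) − 1/(92.25) = 0.01773, so d_i2 = 56.4 cm.
The final image is real, 56.4 cm to the right of lens 2 (overall magnification ≈ -0.84).

56.4 cm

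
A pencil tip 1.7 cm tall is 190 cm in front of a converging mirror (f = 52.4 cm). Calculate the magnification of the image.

m = -0.381

1/d_i = 1/f − 1/d_o = 1/(52.40) − 1/(190) = 0.01382, so d_i = 72.35 cm.
m = −d_i/d_o = −(72.35)/(190) = -0.381.
The image is real, inverted and reduced, in front of the mirror.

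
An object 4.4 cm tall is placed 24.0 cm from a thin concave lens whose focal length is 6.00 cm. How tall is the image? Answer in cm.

0.880 cm

For a concave lens, f = -6.00 cm.
1/d_i = 1/f − 1/d_o = 1/(-6.000) − 1/(24.0) = -0.2083, so d_i = -4.800 cm.
m = −d_i/d_o = +0.2000.
|h_i| = |m|·h_o = 0.2000 × 4.4 = 0.880 cm. The image is virtual, upright and reduced, on the same side as the object.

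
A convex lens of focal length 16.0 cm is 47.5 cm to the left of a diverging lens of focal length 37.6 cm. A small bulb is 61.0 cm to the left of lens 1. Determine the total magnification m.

m = -0.211

Lens 1: 1/d_i1 = 1/(16.0) − 1/(61.0) = 0.04611, so d_i1 = 21.69 cm; m₁ = −d_i1/d_o1 = -0.3556.
d_o2 = 47.5 − (21.69) = 25.81 cm.
f₂ = −37.6 cm (diverging).
Lens 2: 1/d_i2 = 1/(-37.6) − 1/(25.81) = -0.06534, so d_i2 = -15.30 cm; m₂ = −d_i2/d_o2 = +0.5930.
m = m₁·m₂ = (-0.3556)(+0.5930) = -0.211.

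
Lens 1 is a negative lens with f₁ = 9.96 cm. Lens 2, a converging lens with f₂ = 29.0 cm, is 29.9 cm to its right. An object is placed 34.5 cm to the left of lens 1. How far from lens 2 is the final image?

Lens 1 is diverging, so f₁ = −9.96 cm.
Lens 1: 1/d_i1 = 1/f₁ − 1/d_o1 = 1/(-9.96) − 1/(34.5) = -0.1294, so d_i1 = -7.729 cm.
The intermediate image is 7.729 cm to the left of lens 1 (virtual), which is 29.9 − (-7.729) = 37.63 cm to the left of lens 2, so d_o2 = +37.63 cm.
Lens 2: 1/d_i2 = 1/f₂ − 1/d_o2 = 1/(29.0) − 1/(37.63) = 0.007908, so d_i2 = 126 cm.
The final image is real, 126 cm to the right of lens 2 (overall magnification ≈ -0.75).

126 cm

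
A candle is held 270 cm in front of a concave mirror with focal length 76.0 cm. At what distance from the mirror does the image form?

Mirror equation: 1/q = 1/f − 1/p = 1/(76.00) − 1/(270) = 0.01316 − 0.003704 = 0.009454, so q = 106 cm.
The image is real, inverted and reduced, in front of the mirror.

106 cm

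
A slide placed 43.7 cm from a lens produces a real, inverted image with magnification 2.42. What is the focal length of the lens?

f = 30.9 cm (converging)

m = −d_i/d_o ⇒ d_i = −m·d_o = −(-2.42)·(43.7) = 105.8 cm.
1/f = 1/d_o + 1/d_i = 1/(43.7) + 1/(105.8) = 0.03234, so f = 30.9 cm.
Since f is positive, the lens is converging.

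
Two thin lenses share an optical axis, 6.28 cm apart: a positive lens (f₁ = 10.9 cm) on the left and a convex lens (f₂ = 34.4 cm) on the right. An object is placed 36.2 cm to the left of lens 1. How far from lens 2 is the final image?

Lens 1: 1/d_i1 = 1/f₁ − 1/d_o1 = 1/(10.9) − 1/(36.2) = 0.06412, so d_i1 = 15.60 cm.
The intermediate image is 15.60 cm to the right of lens 1, which lies 9.320 cm to the right of lens 2 — a virtual object — so d_o2 = −9.320 cm.
Lens 2: 1/d_i2 = 1/f₂ − 1/d_o2 = 1/(34.4) − 1/(-9.320) = 0.1364, so d_i2 = 7.33 cm.
The final image is real, 7.33 cm to the right of lens 2 (overall magnification ≈ -0.34).

7.33 cm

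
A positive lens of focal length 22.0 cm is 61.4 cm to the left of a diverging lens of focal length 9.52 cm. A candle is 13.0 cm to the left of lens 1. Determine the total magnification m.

m = +0.227

Lens 1: 1/d_i1 = 1/(22.0) − 1/(13.0) = -0.03147, so d_i1 = -31.78 cm; m₁ = −d_i1/d_o1 = +2.445.
d_o2 = 61.4 − (-31.78) = 93.18 cm.
f₂ = −9.52 cm (diverging).
Lens 2: 1/d_i2 = 1/(-9.52) − 1/(93.18) = -0.1158, so d_i2 = -8.638 cm; m₂ = −d_i2/d_o2 = +0.09270.
m = m₁·m₂ = (+2.445)(+0.09270) = +0.227.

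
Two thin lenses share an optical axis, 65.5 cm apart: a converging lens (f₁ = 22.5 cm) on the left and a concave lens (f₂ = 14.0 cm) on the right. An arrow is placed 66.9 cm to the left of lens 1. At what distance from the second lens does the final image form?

9.70 cm

Lens 1: 1/d_i1 = 1/f₁ − 1/d_o1 = 1/(22.5) − 1/(66.9) = 0.02950, so d_i1 = 33.90 cm.
The intermediate image is 33.90 cm to the right of lens 1, which is 65.5 − (33.90) = 31.60 cm to the left of lens 2, so d_o2 = +31.60 cm.
Lens 2 is diverging, so f₂ = −14.0 cm.
Lens 2: 1/d_i2 = 1/f₂ − 1/d_o2 = 1/(-14.0) − 1/(31.60) = -0.1031, so d_i2 = -9.70 cm.
The final image is virtual, 9.70 cm to the left of lens 2 (overall magnification ≈ -0.16).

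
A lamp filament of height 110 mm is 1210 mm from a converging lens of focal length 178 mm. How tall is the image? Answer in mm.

19.0 mm

1/d_i = 1/f − 1/d_o = 1/(178.0) − 1/(1210) = 0.004792, so d_i = 208.7 mm.
m = −d_i/d_o = -0.1725.
|h_i| = |m|·h_o = 0.1725 × 110 = 19.0 mm. The image is real, inverted and reduced, on the far side of the lens.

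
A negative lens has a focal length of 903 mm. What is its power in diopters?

For a negative lens, f = −903 mm.
f = -90.3 cm = -0.903 m.
P = 1/f = 1/(-0.903 m) = -1.11 D.

P = -1.11 D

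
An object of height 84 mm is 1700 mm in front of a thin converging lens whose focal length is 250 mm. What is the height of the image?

1/d_i = 1/f − 1/d_o = 1/(250.0) − 1/(1700) = 0.003412, so d_i = 293.1 mm.
m = −d_i/d_o = -0.1724.
|h_i| = |m|·h_o = 0.1724 × 84 = 14.5 mm. The image is real, inverted and reduced, on the far side of the lens.

14.5 mm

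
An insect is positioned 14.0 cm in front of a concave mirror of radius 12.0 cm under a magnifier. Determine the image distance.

10.5 cm

f = R/2 = 12.0/2 = 6.000 cm.
Mirror equation: 1/d_i = 1/f − 1/d_o = 1/(6.000) − 1/(14.0) = 0.1667 − 0.07143 = 0.09524, so d_i = 10.5 cm.
The image is real, inverted and reduced, in front of the mirror.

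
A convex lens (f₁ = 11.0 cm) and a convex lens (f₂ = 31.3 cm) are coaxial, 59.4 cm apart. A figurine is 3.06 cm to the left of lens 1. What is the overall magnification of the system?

m = -1.34

Lens 1: 1/d_i1 = 1/(11.0) − 1/(3.06) = -0.2359, so d_i1 = -4.239 cm; m₁ = −d_i1/d_o1 = +1.385.
d_o2 = 59.4 − (-4.239) = 63.64 cm.
Lens 2: 1/d_i2 = 1/(31.3) − 1/(63.64) = 0.01624, so d_i2 = 61.59 cm; m₂ = −d_i2/d_o2 = -0.9678.
m = m₁·m₂ = (+1.385)(-0.9678) = -1.34.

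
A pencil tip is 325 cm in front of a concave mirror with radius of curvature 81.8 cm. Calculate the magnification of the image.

f = R/2 = 81.8/2 = 40.90 cm.
1/d_i = 1/f − 1/d_o = 1/(40.90) − 1/(325) = 0.02137, so d_i = 46.79 cm.
m = −d_i/d_o = −(46.79)/(325) = -0.144.
The image is real, inverted and reduced, in front of the mirror.

m = -0.144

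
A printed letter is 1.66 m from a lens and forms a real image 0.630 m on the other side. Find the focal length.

Real image ⇒ d_i = +0.630 m.
1/f = 1/d_o + 1/d_i = 1/(1.66) + 1/(0.630) = 2.190, so f = 0.457 m.
Since f is positive, the lens is converging.

f = 0.457 m (converging)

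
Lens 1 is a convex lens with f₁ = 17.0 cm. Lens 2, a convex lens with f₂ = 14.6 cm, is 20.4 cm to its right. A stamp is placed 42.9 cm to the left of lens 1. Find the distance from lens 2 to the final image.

5.07 cm

Lens 1: 1/d_i1 = 1/f₁ − 1/d_o1 = 1/(17.0) − 1/(42.9) = 0.03551, so d_i1 = 28.16 cm.
The intermediate image is 28.16 cm to the right of lens 1, which lies 7.760 cm to the right of lens 2 — a virtual object — so d_o2 = −7.760 cm.
Lens 2: 1/d_i2 = 1/f₂ − 1/d_o2 = 1/(14.6) − 1/(-7.760) = 0.1974, so d_i2 = 5.07 cm.
The final image is real, 5.07 cm to the right of lens 2 (overall magnification ≈ -0.43).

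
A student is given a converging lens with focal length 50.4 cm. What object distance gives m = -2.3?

72.3 cm

m = −d_i/d_o ⇒ d_i = −m·d_o.
1/f = 1/d_o + 1/d_i = 1/d_o − 1/(m·d_o) = (1 − 1/m)/d_o, so d_o = f(1 − 1/m) = (50.40)(1 − 1/(-2.3)) = 72.3 cm.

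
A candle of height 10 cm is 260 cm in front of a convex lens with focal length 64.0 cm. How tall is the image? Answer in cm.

1/d_i = 1/f − 1/d_o = 1/(64.00) − 1/(260) = 0.01178, so d_i = 84.90 cm.
m = −d_i/d_o = -0.3265.
|h_i| = |m|·h_o = 0.3265 × 10 = 3.27 cm. The image is real, inverted and reduced, on the far side of the lens.

3.27 cm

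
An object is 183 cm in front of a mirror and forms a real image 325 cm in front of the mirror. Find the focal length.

Real image ⇒ d_i = +325 cm.
1/f = 1/d_o + 1/d_i = 1/(183) + 1/(325) = 0.008541, so f = 117 cm.
Since f is positive, the mirror is concave.

f = 117 cm (concave)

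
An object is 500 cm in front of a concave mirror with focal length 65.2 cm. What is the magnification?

1/d_i = 1/f − 1/d_o = 1/(65.20) − 1/(500) = 0.01334, so d_i = 74.98 cm.
m = −d_i/d_o = −(74.98)/(500) = -0.150.
The image is real, inverted and reduced, in front of the mirror.

m = -0.150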